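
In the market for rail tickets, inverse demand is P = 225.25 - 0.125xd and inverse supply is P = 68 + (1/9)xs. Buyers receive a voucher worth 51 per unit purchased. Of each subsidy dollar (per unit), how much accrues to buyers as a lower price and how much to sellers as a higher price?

Pre-subsidy: 225.25 - 0.125x = 68 + (1/9)x gives x* = 666 and P* = 142.
With the rebate, buyers effectively pay Pb = Ps − 51, where Ps is the price sellers receive.
On the curves, Pb = 225.25 - 0.125x and Ps = 68 + (1/9)x; the wedge Ps − Pb = 51 gives 68 + (1/9)x − (225.25 - 0.125x) = 51, so x' = 882.
Then Pb = 225.25 − 0.125·882 = 115 and Ps = 68 + (1/9)·882 = 166.
Buyers' price falls by P* − Pb = 142 − 115 = 27; sellers' price rises by Ps − P* = 166 − 142 = 24.

Buyers gain 27 per unit; sellers gain 24 per unit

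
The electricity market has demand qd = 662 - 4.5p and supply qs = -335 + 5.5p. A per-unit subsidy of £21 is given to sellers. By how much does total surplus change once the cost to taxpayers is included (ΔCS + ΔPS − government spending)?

Net change in total surplus = -£545.7375

Pre-subsidy: 662 - 4.5p = -335 + 5.5p gives p* = 99.7, q* = 213.35.
With the subsidy, sellers receive ps = pb + 21 for each unit, where pb is the price buyers pay.
Supply in terms of pb becomes qs = -335 + 5.5(pb + 21) = -219.5 + 5.5pb. Setting this equal to demand: 662 - 4.5pb = -219.5 + 5.5pb, so pb = 88.15.
Sellers receive ps = 88.15 + 21 = 109.15; q' = 662 − 4.5·88.15 = 265.325.
ΔCS = ½(213.35 + 265.325)(99.7 − 88.15) = 2764.348125; ΔPS = ½(213.35 + 265.325)(109.15 − 99.7) = 2261.739375.
Government spending = 21 × 265.325 = 5571.825.
Net change = 2764.348125 + 2261.739375 − 5571.825 = -545.7375. The loss equals the DWL triangle ½·21·51.975.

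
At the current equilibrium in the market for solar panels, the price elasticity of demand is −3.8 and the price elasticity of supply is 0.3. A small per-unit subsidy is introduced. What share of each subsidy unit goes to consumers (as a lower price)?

Consumer share = 3/41

For a small subsidy around the equilibrium, the benefit split depends on the relative slopes, which at a point are proportional to the elasticities.
Buyer share = εs/(εs + |εd|) = 0.3/(0.3 + 3.8) = 3/41; seller share = |εd|/(εs + |εd|) = 38/41.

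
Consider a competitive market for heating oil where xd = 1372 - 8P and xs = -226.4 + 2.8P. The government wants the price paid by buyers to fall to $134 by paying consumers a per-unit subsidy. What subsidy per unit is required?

At a buyer price of 134, quantity demanded is 1372 − 8·134 = 300.
Sellers supply 300 only when they receive Ps with -226.4 + 2.8·Ps = 300, i.e. Ps = 188.
s = Ps − Pb = 188 − 134 = 54.

Required subsidy s = $54 per unit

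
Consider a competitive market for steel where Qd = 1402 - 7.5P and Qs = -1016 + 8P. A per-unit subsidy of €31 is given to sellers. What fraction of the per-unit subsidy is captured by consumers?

Pre-subsidy: 1402 - 7.5P = -1016 + 8P gives P* = 156, Q* = 232.
With the subsidy, sellers receive Ps = Pb + 31 for each unit, where Pb is the price buyers pay.
Supply in terms of Pb becomes Qs = -1016 + 8(Pb + 31) = -768 + 8Pb. Setting this equal to demand: 1402 - 7.5Pb = -768 + 8Pb, so Pb = 140.
Sellers receive Ps = 140 + 31 = 171; Q' = 1402 − 7.5·140 = 352.
Buyers' price falls by P* − Pb = 156 − 140 = 16; sellers' price rises by Ps − P* = 171 − 156 = 15.
So consumers capture 16/31 = 16/31 of each unit of subsidy.

Consumer share = 16/31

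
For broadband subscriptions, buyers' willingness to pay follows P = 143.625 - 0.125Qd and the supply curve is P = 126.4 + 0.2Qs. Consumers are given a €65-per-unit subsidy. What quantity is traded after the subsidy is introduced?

Pre-subsidy: 143.625 - 0.125Q = 126.4 + 0.2Q gives Q* = 53 and P* = 137.
With the rebate, buyers effectively pay Pb = Ps − 65, where Ps is the price sellers receive.
On the curves, Pb = 143.625 - 0.125Q and Ps = 126.4 + 0.2Q; the wedge Ps − Pb = 65 gives 126.4 + 0.2Q − (143.625 - 0.125Q) = 65, so Q' = 253.
Then Pb = 143.625 − 0.125·253 = 112 and Ps = 126.4 + 0.2·253 = 177.

Q' = 253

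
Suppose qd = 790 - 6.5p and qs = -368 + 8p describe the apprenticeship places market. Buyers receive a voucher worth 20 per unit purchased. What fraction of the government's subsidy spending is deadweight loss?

DWL / government spending = 65/621

Pre-subsidy: 790 - 6.5p = -368 + 8p gives p* = 2316/29, q* = 7856/29.
With the rebate, buyers effectively pay pb = ps − 20, where ps is the price sellers receive.
Demand in terms of ps becomes qd = 790 − 6.5(ps − 20) = 920 - 6.5ps. Setting this equal to supply: 920 - 6.5ps = -368 + 8ps, so ps = 2576/29.
Buyers pay pb = 2576/29 − 20 = 1996/29; q' = -368 + 8·(2576/29) = 9936/29.
ΔCS = ½(7856/29 + 9936/29)(2316/29 − 1996/29) = 2846720/841; ΔPS = ½(7856/29 + 9936/29)(2576/29 − 2316/29) = 2312960/841.
Government spending = 20 × 9936/29 = 198720/29.
DWL = ½ × 20 × (9936/29 − 7856/29) = 20800/29; fraction = (20800/29) / (198720/29) = 65/621.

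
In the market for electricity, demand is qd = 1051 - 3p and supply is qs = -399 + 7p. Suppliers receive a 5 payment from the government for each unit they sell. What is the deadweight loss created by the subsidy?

Pre-subsidy: 1051 - 3p = -399 + 7p gives p* = 145, q* = 616.
With the subsidy, sellers receive ps = pb + 5 for each unit, where pb is the price buyers pay.
Supply in terms of pb becomes qs = -399 + 7(pb + 5) = -364 + 7pb. Setting this equal to demand: 1051 - 3pb = -364 + 7pb, so pb = 141.5.
Sellers receive ps = 141.5 + 5 = 146.5; q' = 1051 − 3·141.5 = 626.5.
The subsidy expands output by 626.5 − 616 = 10.5 past the efficient level; on those units the gap between marginal cost and willingness to pay runs from 0 up to 5.
DWL = ½ × 5 × 10.5 = 26.25.

Deadweight loss = 26.25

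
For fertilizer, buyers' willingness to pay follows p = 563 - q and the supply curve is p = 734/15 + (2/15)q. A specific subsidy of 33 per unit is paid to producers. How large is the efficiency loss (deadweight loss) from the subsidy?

Deadweight loss = 16335/34

Pre-subsidy: 563 - q = 734/15 + (2/15)q gives q* = 7711/17 and p* = 1860/17.
With the subsidy, sellers receive ps = pb + 33 for each unit, where pb is the price buyers pay.
On the curves, pb = 563 - q and ps = 734/15 + (2/15)q; the wedge ps − pb = 33 gives 734/15 + (2/15)q − (563 - q) = 33, so q' = 8206/17.
Then pb = 563 − 1·(8206/17) = 1365/17 and ps = 734/15 + (2/15)·(8206/17) = 1926/17.
The subsidy expands output by 8206/17 − 7711/17 = 495/17 past the efficient level; on those units the gap between marginal cost and willingness to pay runs from 0 up to 33.
DWL = ½ × 33 × 495/17 = 16335/34.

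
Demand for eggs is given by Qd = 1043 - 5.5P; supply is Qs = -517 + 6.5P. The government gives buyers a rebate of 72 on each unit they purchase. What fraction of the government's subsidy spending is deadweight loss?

DWL / government spending = 429/2170

Pre-subsidy: 1043 - 5.5P = -517 + 6.5P gives P* = 130, Q* = 328.
With the rebate, buyers effectively pay Pb = Ps − 72, where Ps is the price sellers receive.
Demand in terms of Ps becomes Qd = 1043 − 5.5(Ps − 72) = 1439 - 5.5Ps. Setting this equal to supply: 1439 - 5.5Ps = -517 + 6.5Ps, so Ps = 163.
Buyers pay Pb = 163 − 72 = 91; Q' = -517 + 6.5·163 = 542.5.
ΔCS = ½(328 + 542.5)(130 − 91) = 16974.75; ΔPS = ½(328 + 542.5)(163 − 130) = 14363.25.
Government spending = 72 × 542.5 = 39060.
DWL = ½ × 72 × (542.5 − 328) = 7722; fraction = 7722 / 39060 = 429/2170.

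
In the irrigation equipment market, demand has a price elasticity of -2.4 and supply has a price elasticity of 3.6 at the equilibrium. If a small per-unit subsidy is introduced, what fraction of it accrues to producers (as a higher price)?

Producer share = 0.4

For a small subsidy around the equilibrium, the benefit split depends on the relative slopes, which at a point are proportional to the elasticities.
Buyer share = εs/(εs + |εd|) = 3.6/(3.6 + 2.4) = 0.6; seller share = |εd|/(εs + |εd|) = 0.4.
So producers capture 0.4 of the subsidy.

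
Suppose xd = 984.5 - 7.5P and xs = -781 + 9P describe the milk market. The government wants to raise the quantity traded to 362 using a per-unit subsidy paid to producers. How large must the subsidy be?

At x = 362, invert demand for the buyer price: Pb = (984.5 − 362)/7.5 = 83; invert supply for the seller price: Ps = (362 − (-781))/9 = 127.
The subsidy must fill the gap: s = Ps − Pb = 127 − 83 = 44.

Required subsidy s = 44 per unit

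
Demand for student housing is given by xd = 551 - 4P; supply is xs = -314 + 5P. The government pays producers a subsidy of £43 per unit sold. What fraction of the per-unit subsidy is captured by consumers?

Pre-subsidy: 551 - 4P = -314 + 5P gives P* = 865/9, x* = 1499/9.
With the subsidy, sellers receive Ps = Pb + 43 for each unit, where Pb is the price buyers pay.
Supply in terms of Pb becomes xs = -314 + 5(Pb + 43) = -99 + 5Pb. Setting this equal to demand: 551 - 4Pb = -99 + 5Pb, so Pb = 650/9.
Sellers receive Ps = 650/9 + 43 = 1037/9; x' = 551 − 4·(650/9) = 2359/9.
Buyers' price falls by P* − Pb = 865/9 − 650/9 = 215/9; sellers' price rises by Ps − P* = 1037/9 − 865/9 = 172/9.
So consumers capture (215/9)/43 = 5/9 of each unit of subsidy.

Consumer share = 5/9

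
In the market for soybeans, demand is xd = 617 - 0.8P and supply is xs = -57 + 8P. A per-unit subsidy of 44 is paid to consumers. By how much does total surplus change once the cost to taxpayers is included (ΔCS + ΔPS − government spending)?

Net change in total surplus = -704

Pre-subsidy: 617 - 0.8P = -57 + 8P gives P* = 1685/22, x* = 6113/11.
With the rebate, buyers effectively pay Pb = Ps − 44, where Ps is the price sellers receive.
Demand in terms of Ps becomes xd = 617 − 0.8(Ps − 44) = 652.2 - 0.8Ps. Setting this equal to supply: 652.2 - 0.8Ps = -57 + 8Ps, so Ps = 1773/22.
Buyers pay Pb = 1773/22 − 44 = 805/22; x' = -57 + 8·(1773/22) = 6465/11.
ΔCS = ½(6113/11 + 6465/11)(1685/22 − 805/22) = 251560/11; ΔPS = ½(6113/11 + 6465/11)(1773/22 − 1685/22) = 25156/11.
Government spending = 44 × 6465/11 = 25860.
Net change = 251560/11 + 25156/11 − 25860 = -704. The loss equals the DWL triangle ½·44·32.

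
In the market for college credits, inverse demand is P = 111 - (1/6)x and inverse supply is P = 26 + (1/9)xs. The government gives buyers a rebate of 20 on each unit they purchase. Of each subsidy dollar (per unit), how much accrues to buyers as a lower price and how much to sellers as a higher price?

Buyers gain 12 per unit; sellers gain 8 per unit

Pre-subsidy: 111 - (1/6)x = 26 + (1/9)x gives x* = 306 and P* = 60.
With the rebate, buyers effectively pay Pb = Ps − 20, where Ps is the price sellers receive.
On the curves, Pb = 111 - (1/6)x and Ps = 26 + (1/9)x; the wedge Ps − Pb = 20 gives 26 + (1/9)x − (111 - (1/6)x) = 20, so x' = 378.
Then Pb = 111 − (1/6)·378 = 48 and Ps = 26 + (1/9)·378 = 68.
Buyers' price falls by P* − Pb = 60 − 48 = 12; sellers' price rises by Ps − P* = 68 − 60 = 8.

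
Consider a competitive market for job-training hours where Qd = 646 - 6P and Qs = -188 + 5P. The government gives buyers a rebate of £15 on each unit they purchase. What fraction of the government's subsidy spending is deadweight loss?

Pre-subsidy: 646 - 6P = -188 + 5P gives P* = 834/11, Q* = 2102/11.
With the rebate, buyers effectively pay Pb = Ps − 15, where Ps is the price sellers receive.
Demand in terms of Ps becomes Qd = 646 − 6(Ps − 15) = 736 - 6Ps. Setting this equal to supply: 736 - 6Ps = -188 + 5Ps, so Ps = 84.
Buyers pay Pb = 84 − 15 = 69; Q' = -188 + 5·84 = 232.
ΔCS = ½(2102/11 + 232)(834/11 − 69) = 174525/121; ΔPS = ½(2102/11 + 232)(84 − 834/11) = 209430/121.
Government spending = 15 × 232 = 3480.
DWL = ½ × 15 × (232 − 2102/11) = 3375/11; fraction = (3375/11) / 3480 = 225/2552.

DWL / government spending = 225/2552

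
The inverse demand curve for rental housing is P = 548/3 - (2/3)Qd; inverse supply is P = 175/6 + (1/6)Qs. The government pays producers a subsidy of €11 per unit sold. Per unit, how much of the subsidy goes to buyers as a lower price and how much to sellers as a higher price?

Pre-subsidy: 548/3 - (2/3)Q = 175/6 + (1/6)Q gives Q* = 184.2 and P* = 898/15.
With the subsidy, sellers receive Ps = Pb + 11 for each unit, where Pb is the price buyers pay.
On the curves, Pb = 548/3 - (2/3)Q and Ps = 175/6 + (1/6)Q; the wedge Ps − Pb = 11 gives 175/6 + (1/6)Q − (548/3 - (2/3)Q) = 11, so Q' = 197.4.
Then Pb = 548/3 − (2/3)·197.4 = 766/15 and Ps = 175/6 + (1/6)·197.4 = 931/15.
Buyers' price falls by P* − Pb = 898/15 − 766/15 = 8.8; sellers' price rises by Ps − P* = 931/15 − 898/15 = 2.2.

Buyers gain €8.8 per unit; sellers gain €2.2 per unit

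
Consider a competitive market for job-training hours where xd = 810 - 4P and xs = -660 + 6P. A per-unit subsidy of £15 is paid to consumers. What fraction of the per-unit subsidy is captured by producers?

Pre-subsidy: 810 - 4P = -660 + 6P gives P* = 147, x* = 222.
With the rebate, buyers effectively pay Pb = Ps − 15, where Ps is the price sellers receive.
Demand in terms of Ps becomes xd = 810 − 4(Ps − 15) = 870 - 4Ps. Setting this equal to supply: 870 - 4Ps = -660 + 6Ps, so Ps = 153.
Buyers pay Pb = 153 − 15 = 138; x' = -660 + 6·153 = 258.
Buyers' price falls by P* − Pb = 147 − 138 = 9; sellers' price rises by Ps − P* = 153 − 147 = 6.
So producers capture 6/15 = 0.4 of each unit of subsidy.

Producer share = 0.4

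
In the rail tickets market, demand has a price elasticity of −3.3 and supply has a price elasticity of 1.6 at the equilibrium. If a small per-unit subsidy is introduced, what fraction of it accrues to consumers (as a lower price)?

For a small subsidy around the equilibrium, the benefit split depends on the relative slopes, which at a point are proportional to the elasticities.
Buyer share = εs/(εs + |εd|) = 1.6/(1.6 + 3.3) = 16/49; seller share = |εd|/(εs + |εd|) = 33/49.

Consumer share = 16/49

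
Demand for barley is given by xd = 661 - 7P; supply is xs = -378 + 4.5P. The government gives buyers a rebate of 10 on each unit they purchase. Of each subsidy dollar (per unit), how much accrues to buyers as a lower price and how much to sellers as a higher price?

Pre-subsidy: 661 - 7P = -378 + 4.5P gives P* = 2078/23, x* = 657/23.
With the rebate, buyers effectively pay Pb = Ps − 10, where Ps is the price sellers receive.
Demand in terms of Ps becomes xd = 661 − 7(Ps − 10) = 731 - 7Ps. Setting this equal to supply: 731 - 7Ps = -378 + 4.5Ps, so Ps = 2218/23.
Buyers pay Pb = 2218/23 − 10 = 1988/23; x' = -378 + 4.5·(2218/23) = 1287/23.
Buyers' price falls by P* − Pb = 2078/23 − 1988/23 = 90/23; sellers' price rises by Ps − P* = 2218/23 − 2078/23 = 140/23.

Buyers gain 90/23 per unit; sellers gain 140/23 per unit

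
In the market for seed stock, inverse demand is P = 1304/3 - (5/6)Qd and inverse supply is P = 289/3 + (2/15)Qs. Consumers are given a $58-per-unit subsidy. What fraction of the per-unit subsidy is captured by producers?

Pre-subsidy: 1304/3 - (5/6)Q = 289/3 + (2/15)Q gives Q* = 350 and P* = 143.
With the rebate, buyers effectively pay Pb = Ps − 58, where Ps is the price sellers receive.
On the curves, Pb = 1304/3 - (5/6)Q and Ps = 289/3 + (2/15)Q; the wedge Ps − Pb = 58 gives 289/3 + (2/15)Q − (1304/3 - (5/6)Q) = 58, so Q' = 410.
Then Pb = 1304/3 − (5/6)·410 = 93 and Ps = 289/3 + (2/15)·410 = 151.
Buyers' price falls by P* − Pb = 143 − 93 = 50; sellers' price rises by Ps − P* = 151 − 143 = 8.
So producers capture 8/58 = 4/29 of each unit of subsidy.

Producer share = 4/29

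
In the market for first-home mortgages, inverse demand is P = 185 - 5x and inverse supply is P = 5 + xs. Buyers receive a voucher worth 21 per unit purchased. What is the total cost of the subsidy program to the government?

Pre-subsidy: 185 - 5x = 5 + x gives x* = 30 and P* = 35.
With the rebate, buyers effectively pay Pb = Ps − 21, where Ps is the price sellers receive.
On the curves, Pb = 185 - 5x and Ps = 5 + x; the wedge Ps − Pb = 21 gives 5 + x − (185 - 5x) = 21, so x' = 33.5.
Then Pb = 185 − 5·33.5 = 17.5 and Ps = 5 + 1·33.5 = 38.5.
Government outlay = subsidy × quantity = 21 × 33.5 = 703.5.

Government cost = 703.5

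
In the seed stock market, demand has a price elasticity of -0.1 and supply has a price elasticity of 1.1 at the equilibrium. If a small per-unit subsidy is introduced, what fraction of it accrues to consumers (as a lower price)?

For a small subsidy around the equilibrium, the benefit split depends on the relative slopes, which at a point are proportional to the elasticities.
Buyer share = εs/(εs + |εd|) = 1.1/(1.1 + 0.1) = 11/12; seller share = |εd|/(εs + |εd|) = 1/12.

Consumer share = 11/12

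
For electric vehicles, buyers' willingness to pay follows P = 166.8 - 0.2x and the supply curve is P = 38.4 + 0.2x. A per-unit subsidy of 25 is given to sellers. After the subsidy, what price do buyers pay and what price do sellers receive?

Buyers pay 90.1; sellers receive 115.1

Pre-subsidy: 166.8 - 0.2x = 38.4 + 0.2x gives x* = 321 and P* = 102.6.
With the subsidy, sellers receive Ps = Pb + 25 for each unit, where Pb is the price buyers pay.
On the curves, Pb = 166.8 - 0.2x and Ps = 38.4 + 0.2x; the wedge Ps − Pb = 25 gives 38.4 + 0.2x − (166.8 - 0.2x) = 25, so x' = 383.5.
Then Pb = 166.8 − 0.2·383.5 = 90.1 and Ps = 38.4 + 0.2·383.5 = 115.1.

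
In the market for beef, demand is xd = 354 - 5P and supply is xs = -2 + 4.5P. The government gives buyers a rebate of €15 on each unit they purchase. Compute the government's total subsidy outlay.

Government cost = 57615/19

Pre-subsidy: 354 - 5P = -2 + 4.5P gives P* = 712/19, x* = 3166/19.
With the rebate, buyers effectively pay Pb = Ps − 15, where Ps is the price sellers receive.
Demand in terms of Ps becomes xd = 354 − 5(Ps − 15) = 429 - 5Ps. Setting this equal to supply: 429 - 5Ps = -2 + 4.5Ps, so Ps = 862/19.
Buyers pay Pb = 862/19 − 15 = 577/19; x' = -2 + 4.5·(862/19) = 3841/19.
Government outlay = subsidy × quantity = 15 × 3841/19 = 57615/19.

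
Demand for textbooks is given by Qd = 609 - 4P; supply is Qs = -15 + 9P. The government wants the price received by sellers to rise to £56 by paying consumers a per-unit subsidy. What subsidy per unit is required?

At a seller price of 56, quantity supplied is -15 + 9·56 = 489.
Buyers absorb 489 only when they pay Pb with 609 − 4·Pb = 489, i.e. Pb = 30.
s = Ps − Pb = 56 − 30 = 26.

Required subsidy s = £26 per unit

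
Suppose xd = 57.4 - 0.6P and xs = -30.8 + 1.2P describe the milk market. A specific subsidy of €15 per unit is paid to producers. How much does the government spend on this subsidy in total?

Government cost = €510

Pre-subsidy: 57.4 - 0.6P = -30.8 + 1.2P gives P* = 49, x* = 28.
With the subsidy, sellers receive Ps = Pb + 15 for each unit, where Pb is the price buyers pay.
Supply in terms of Pb becomes xs = -30.8 + 1.2(Pb + 15) = -12.8 + 1.2Pb. Setting this equal to demand: 57.4 - 0.6Pb = -12.8 + 1.2Pb, so Pb = 39.
Sellers receive Ps = 39 + 15 = 54; x' = 57.4 − 0.6·39 = 34.
Government outlay = subsidy × quantity = 15 × 34 = 510.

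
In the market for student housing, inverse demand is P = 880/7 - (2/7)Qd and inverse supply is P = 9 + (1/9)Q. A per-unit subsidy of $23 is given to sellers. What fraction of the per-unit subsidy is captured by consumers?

Pre-subsidy: 880/7 - (2/7)Q = 9 + (1/9)Q gives Q* = 294.12 and P* = 41.68.
With the subsidy, sellers receive Ps = Pb + 23 for each unit, where Pb is the price buyers pay.
On the curves, Pb = 880/7 - (2/7)Q and Ps = 9 + (1/9)Q; the wedge Ps − Pb = 23 gives 9 + (1/9)Q − (880/7 - (2/7)Q) = 23, so Q' = 352.08.
Then Pb = 880/7 − (2/7)·352.08 = 25.12 and Ps = 9 + (1/9)·352.08 = 48.12.
Buyers' price falls by P* − Pb = 41.68 − 25.12 = 16.56; sellers' price rises by Ps − P* = 48.12 − 41.68 = 6.44.
So consumers capture 16.56/23 = 0.72 of each unit of subsidy.

Consumer share = 0.72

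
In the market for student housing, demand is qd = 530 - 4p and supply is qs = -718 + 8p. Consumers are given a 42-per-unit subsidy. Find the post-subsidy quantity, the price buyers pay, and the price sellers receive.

q' = 226; buyers pay 76; sellers receive 118

Pre-subsidy: 530 - 4p = -718 + 8p gives p* = 104, q* = 114.
With the rebate, buyers effectively pay pb = ps − 42, where ps is the price sellers receive.
Demand in terms of ps becomes qd = 530 − 4(ps − 42) = 698 - 4ps. Setting this equal to supply: 698 - 4ps = -718 + 8ps, so ps = 118.
Buyers pay pb = 118 − 42 = 76; q' = -718 + 8·118 = 226.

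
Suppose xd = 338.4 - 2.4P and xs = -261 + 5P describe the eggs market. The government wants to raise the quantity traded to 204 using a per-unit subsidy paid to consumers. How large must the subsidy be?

Required subsidy s = 37 per unit

At x = 204, invert demand for the buyer price: Pb = (338.4 − 204)/2.4 = 56; invert supply for the seller price: Ps = (204 − (-261))/5 = 93.
The subsidy must fill the gap: s = Ps − Pb = 93 − 56 = 37.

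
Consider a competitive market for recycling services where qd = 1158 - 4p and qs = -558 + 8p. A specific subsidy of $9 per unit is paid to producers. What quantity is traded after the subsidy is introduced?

Pre-subsidy: 1158 - 4p = -558 + 8p gives p* = 143, q* = 586.
With the subsidy, sellers receive ps = pb + 9 for each unit, where pb is the price buyers pay.
Supply in terms of pb becomes qs = -558 + 8(pb + 9) = -486 + 8pb. Setting this equal to demand: 1158 - 4pb = -486 + 8pb, so pb = 137.
Sellers receive ps = 137 + 9 = 146; q' = 1158 − 4·137 = 610.

q' = 610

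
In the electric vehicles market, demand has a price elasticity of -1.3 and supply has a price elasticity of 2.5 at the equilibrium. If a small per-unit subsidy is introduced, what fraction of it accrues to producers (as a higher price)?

For a small subsidy around the equilibrium, the benefit split depends on the relative slopes, which at a point are proportional to the elasticities.
Buyer share = εs/(εs + |εd|) = 2.5/(2.5 + 1.3) = 25/38; seller share = |εd|/(εs + |εd|) = 13/38.
So producers capture 13/38 of the subsidy.

Producer share = 13/38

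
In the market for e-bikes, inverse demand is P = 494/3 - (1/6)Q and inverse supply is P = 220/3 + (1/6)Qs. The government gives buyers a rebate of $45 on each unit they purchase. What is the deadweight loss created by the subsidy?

Pre-subsidy: 494/3 - (1/6)Q = 220/3 + (1/6)Q gives Q* = 274 and P* = 119.
With the rebate, buyers effectively pay Pb = Ps − 45, where Ps is the price sellers receive.
On the curves, Pb = 494/3 - (1/6)Q and Ps = 220/3 + (1/6)Q; the wedge Ps − Pb = 45 gives 220/3 + (1/6)Q − (494/3 - (1/6)Q) = 45, so Q' = 409.
Then Pb = 494/3 − (1/6)·409 = 96.5 and Ps = 220/3 + (1/6)·409 = 141.5.
The subsidy expands output by 409 − 274 = 135 past the efficient level; on those units the gap between marginal cost and willingness to pay runs from 0 up to 45.
DWL = ½ × 45 × 135 = 3037.5.

Deadweight loss = $3037.5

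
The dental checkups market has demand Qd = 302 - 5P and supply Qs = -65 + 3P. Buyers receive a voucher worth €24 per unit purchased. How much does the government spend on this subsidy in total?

Pre-subsidy: 302 - 5P = -65 + 3P gives P* = 45.875, Q* = 72.625.
With the rebate, buyers effectively pay Pb = Ps − 24, where Ps is the price sellers receive.
Demand in terms of Ps becomes Qd = 302 − 5(Ps − 24) = 422 - 5Ps. Setting this equal to supply: 422 - 5Ps = -65 + 3Ps, so Ps = 60.875.
Buyers pay Pb = 60.875 − 24 = 36.875; Q' = -65 + 3·60.875 = 117.625.
Government outlay = subsidy × quantity = 24 × 117.625 = 2823.

Government cost = €2823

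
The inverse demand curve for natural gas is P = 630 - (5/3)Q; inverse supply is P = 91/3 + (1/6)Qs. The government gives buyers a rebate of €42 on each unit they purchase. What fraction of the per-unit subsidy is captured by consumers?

Consumer share = 10/11

Pre-subsidy: 630 - (5/3)Q = 91/3 + (1/6)Q gives Q* = 3598/11 and P* = 2800/33.
With the rebate, buyers effectively pay Pb = Ps − 42, where Ps is the price sellers receive.
On the curves, Pb = 630 - (5/3)Q and Ps = 91/3 + (1/6)Q; the wedge Ps − Pb = 42 gives 91/3 + (1/6)Q − (630 - (5/3)Q) = 42, so Q' = 350.
Then Pb = 630 − (5/3)·350 = 140/3 and Ps = 91/3 + (1/6)·350 = 266/3.
Buyers' price falls by P* − Pb = 2800/33 − 140/3 = 420/11; sellers' price rises by Ps − P* = 266/3 − 2800/33 = 42/11.
So consumers capture (420/11)/42 = 10/11 of each unit of subsidy.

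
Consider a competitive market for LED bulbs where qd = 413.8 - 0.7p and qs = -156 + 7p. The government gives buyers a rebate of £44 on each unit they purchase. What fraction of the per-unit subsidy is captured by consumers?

Pre-subsidy: 413.8 - 0.7p = -156 + 7p gives p* = 74, q* = 362.
With the rebate, buyers effectively pay pb = ps − 44, where ps is the price sellers receive.
Demand in terms of ps becomes qd = 413.8 − 0.7(ps − 44) = 444.6 - 0.7ps. Setting this equal to supply: 444.6 - 0.7ps = -156 + 7ps, so ps = 78.
Buyers pay pb = 78 − 44 = 34; q' = -156 + 7·78 = 390.
Buyers' price falls by p* − pb = 74 − 34 = 40; sellers' price rises by ps − p* = 78 − 74 = 4.
So consumers capture 40/44 = 10/11 of each unit of subsidy.

Consumer share = 10/11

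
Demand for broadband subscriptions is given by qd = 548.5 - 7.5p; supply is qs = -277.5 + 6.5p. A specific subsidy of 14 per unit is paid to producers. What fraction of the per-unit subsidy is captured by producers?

Producer share = 15/28

Pre-subsidy: 548.5 - 7.5p = -277.5 + 6.5p gives p* = 59, q* = 106.
With the subsidy, sellers receive ps = pb + 14 for each unit, where pb is the price buyers pay.
Supply in terms of pb becomes qs = -277.5 + 6.5(pb + 14) = -186.5 + 6.5pb. Setting this equal to demand: 548.5 - 7.5pb = -186.5 + 6.5pb, so pb = 52.5.
Sellers receive ps = 52.5 + 14 = 66.5; q' = 548.5 − 7.5·52.5 = 154.75.
Buyers' price falls by p* − pb = 59 − 52.5 = 6.5; sellers' price rises by ps − p* = 66.5 − 59 = 7.5.
So producers capture 7.5/14 = 15/28 of each unit of subsidy.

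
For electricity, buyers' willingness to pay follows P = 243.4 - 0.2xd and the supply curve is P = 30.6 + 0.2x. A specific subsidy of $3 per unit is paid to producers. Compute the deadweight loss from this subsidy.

Deadweight loss = $11.25

Pre-subsidy: 243.4 - 0.2x = 30.6 + 0.2x gives x* = 532 and P* = 137.
With the subsidy, sellers receive Ps = Pb + 3 for each unit, where Pb is the price buyers pay.
On the curves, Pb = 243.4 - 0.2x and Ps = 30.6 + 0.2x; the wedge Ps − Pb = 3 gives 30.6 + 0.2x − (243.4 - 0.2x) = 3, so x' = 539.5.
Then Pb = 243.4 − 0.2·539.5 = 135.5 and Ps = 30.6 + 0.2·539.5 = 138.5.
The subsidy expands output by 539.5 − 532 = 7.5 past the efficient level; on those units the gap between marginal cost and willingness to pay runs from 0 up to 3.
DWL = ½ × 3 × 7.5 = 11.25.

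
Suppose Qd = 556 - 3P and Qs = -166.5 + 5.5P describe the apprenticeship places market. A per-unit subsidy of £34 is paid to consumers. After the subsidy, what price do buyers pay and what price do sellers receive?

Buyers pay £63; sellers receive £97

Pre-subsidy: 556 - 3P = -166.5 + 5.5P gives P* = 85, Q* = 301.
With the rebate, buyers effectively pay Pb = Ps − 34, where Ps is the price sellers receive.
Demand in terms of Ps becomes Qd = 556 − 3(Ps − 34) = 658 - 3Ps. Setting this equal to supply: 658 - 3Ps = -166.5 + 5.5Ps, so Ps = 97.
Buyers pay Pb = 97 − 34 = 63; Q' = -166.5 + 5.5·97 = 367.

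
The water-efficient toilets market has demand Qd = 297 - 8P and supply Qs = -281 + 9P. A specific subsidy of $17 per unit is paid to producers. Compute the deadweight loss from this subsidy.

Deadweight loss = $612

Pre-subsidy: 297 - 8P = -281 + 9P gives P* = 34, Q* = 25.
With the subsidy, sellers receive Ps = Pb + 17 for each unit, where Pb is the price buyers pay.
Supply in terms of Pb becomes Qs = -281 + 9(Pb + 17) = -128 + 9Pb. Setting this equal to demand: 297 - 8Pb = -128 + 9Pb, so Pb = 25.
Sellers receive Ps = 25 + 17 = 42; Q' = 297 − 8·25 = 97.
The subsidy expands output by 97 − 25 = 72 past the efficient level; on those units the gap between marginal cost and willingness to pay runs from 0 up to 17.
DWL = ½ × 17 × 72 = 612.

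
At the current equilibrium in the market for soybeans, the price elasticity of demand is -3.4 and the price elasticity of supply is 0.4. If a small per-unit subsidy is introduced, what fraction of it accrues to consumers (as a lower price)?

Consumer share = 2/19

For a small subsidy around the equilibrium, the benefit split depends on the relative slopes, which at a point are proportional to the elasticities.
Buyer share = εs/(εs + |εd|) = 0.4/(0.4 + 3.4) = 2/19; seller share = |εd|/(εs + |εd|) = 17/19.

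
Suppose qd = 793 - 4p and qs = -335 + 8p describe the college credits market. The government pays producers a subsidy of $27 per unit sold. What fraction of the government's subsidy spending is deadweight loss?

Pre-subsidy: 793 - 4p = -335 + 8p gives p* = 94, q* = 417.
With the subsidy, sellers receive ps = pb + 27 for each unit, where pb is the price buyers pay.
Supply in terms of pb becomes qs = -335 + 8(pb + 27) = -119 + 8pb. Setting this equal to demand: 793 - 4pb = -119 + 8pb, so pb = 76.
Sellers receive ps = 76 + 27 = 103; q' = 793 − 4·76 = 489.
ΔCS = ½(417 + 489)(94 − 76) = 8154; ΔPS = ½(417 + 489)(103 − 94) = 4077.
Government spending = 27 × 489 = 13203.
DWL = ½ × 27 × (489 − 417) = 972; fraction = 972 / 13203 = 12/163.

DWL / government spending = 12/163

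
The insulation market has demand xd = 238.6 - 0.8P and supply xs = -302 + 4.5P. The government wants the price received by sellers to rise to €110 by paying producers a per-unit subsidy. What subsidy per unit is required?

At a seller price of 110, quantity supplied is -302 + 4.5·110 = 193.
Buyers absorb 193 only when they pay Pb with 238.6 − 0.8·Pb = 193, i.e. Pb = 57.
s = Ps − Pb = 110 − 57 = 53.

Required subsidy s = €53 per unit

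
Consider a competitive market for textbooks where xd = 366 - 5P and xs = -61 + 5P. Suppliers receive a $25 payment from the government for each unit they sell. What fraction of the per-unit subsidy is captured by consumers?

Pre-subsidy: 366 - 5P = -61 + 5P gives P* = 42.7, x* = 152.5.
With the subsidy, sellers receive Ps = Pb + 25 for each unit, where Pb is the price buyers pay.
Supply in terms of Pb becomes xs = -61 + 5(Pb + 25) = 64 + 5Pb. Setting this equal to demand: 366 - 5Pb = 64 + 5Pb, so Pb = 30.2.
Sellers receive Ps = 30.2 + 25 = 55.2; x' = 366 − 5·30.2 = 215.
Buyers' price falls by P* − Pb = 42.7 − 30.2 = 12.5; sellers' price rises by Ps − P* = 55.2 − 42.7 = 12.5.
So consumers capture 12.5/25 = 0.5 of each unit of subsidy.

Consumer share = 0.5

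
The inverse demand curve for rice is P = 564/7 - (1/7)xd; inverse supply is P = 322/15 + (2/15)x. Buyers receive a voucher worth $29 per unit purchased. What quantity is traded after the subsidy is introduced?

x' = 319

Pre-subsidy: 564/7 - (1/7)x = 322/15 + (2/15)x gives x* = 214 and P* = 50.
With the rebate, buyers effectively pay Pb = Ps − 29, where Ps is the price sellers receive.
On the curves, Pb = 564/7 - (1/7)x and Ps = 322/15 + (2/15)x; the wedge Ps − Pb = 29 gives 322/15 + (2/15)x − (564/7 - (1/7)x) = 29, so x' = 319.
Then Pb = 564/7 − (1/7)·319 = 35 and Ps = 322/15 + (2/15)·319 = 64.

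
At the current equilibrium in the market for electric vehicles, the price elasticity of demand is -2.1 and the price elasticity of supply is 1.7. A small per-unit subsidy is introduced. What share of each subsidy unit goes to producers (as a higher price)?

Producer share = 21/38

For a small subsidy around the equilibrium, the benefit split depends on the relative slopes, which at a point are proportional to the elasticities.
Buyer share = εs/(εs + |εd|) = 1.7/(1.7 + 2.1) = 17/38; seller share = |εd|/(εs + |εd|) = 21/38.
So producers capture 21/38 of the subsidy.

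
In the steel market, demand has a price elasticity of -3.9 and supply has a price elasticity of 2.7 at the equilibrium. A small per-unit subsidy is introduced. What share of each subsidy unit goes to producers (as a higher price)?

For a small subsidy around the equilibrium, the benefit split depends on the relative slopes, which at a point are proportional to the elasticities.
Buyer share = εs/(εs + |εd|) = 2.7/(2.7 + 3.9) = 9/22; seller share = |εd|/(εs + |εd|) = 13/22.
So producers capture 13/22 of the subsidy.

Producer share = 13/22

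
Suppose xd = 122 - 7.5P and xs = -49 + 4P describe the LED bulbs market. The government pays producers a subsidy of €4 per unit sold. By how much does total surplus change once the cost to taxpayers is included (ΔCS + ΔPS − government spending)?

Net change in total surplus = -480/23

Pre-subsidy: 122 - 7.5P = -49 + 4P gives P* = 342/23, x* = 241/23.
With the subsidy, sellers receive Ps = Pb + 4 for each unit, where Pb is the price buyers pay.
Supply in terms of Pb becomes xs = -49 + 4(Pb + 4) = -33 + 4Pb. Setting this equal to demand: 122 - 7.5Pb = -33 + 4Pb, so Pb = 310/23.
Sellers receive Ps = 310/23 + 4 = 402/23; x' = 122 − 7.5·(310/23) = 481/23.
ΔCS = ½(241/23 + 481/23)(342/23 − 310/23) = 11552/529; ΔPS = ½(241/23 + 481/23)(402/23 − 342/23) = 21660/529.
Government spending = 4 × 481/23 = 1924/23.
Net change = 11552/529 + 21660/529 − 1924/23 = -480/23. The loss equals the DWL triangle ½·4·240/23.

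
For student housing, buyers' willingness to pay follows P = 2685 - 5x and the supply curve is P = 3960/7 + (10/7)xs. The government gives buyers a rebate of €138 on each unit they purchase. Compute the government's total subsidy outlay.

Government cost = €48456.4

Pre-subsidy: 2685 - 5x = 3960/7 + (10/7)x gives x* = 989/3 and P* = 3110/3.
With the rebate, buyers effectively pay Pb = Ps − 138, where Ps is the price sellers receive.
On the curves, Pb = 2685 - 5x and Ps = 3960/7 + (10/7)x; the wedge Ps − Pb = 138 gives 3960/7 + (10/7)x − (2685 - 5x) = 138, so x' = 5267/15.
Then Pb = 2685 − 5·(5267/15) = 2788/3 and Ps = 3960/7 + (10/7)·(5267/15) = 3202/3.
Government outlay = subsidy × quantity = 138 × 5267/15 = 48456.4.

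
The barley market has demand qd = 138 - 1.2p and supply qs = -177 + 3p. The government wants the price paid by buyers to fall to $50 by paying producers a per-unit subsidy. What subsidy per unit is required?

At a buyer price of 50, quantity demanded is 138 − 1.2·50 = 78.
Sellers supply 78 only when they receive ps with -177 + 3·ps = 78, i.e. ps = 85.
s = ps − pb = 85 − 50 = 35.

Required subsidy s = $35 per unit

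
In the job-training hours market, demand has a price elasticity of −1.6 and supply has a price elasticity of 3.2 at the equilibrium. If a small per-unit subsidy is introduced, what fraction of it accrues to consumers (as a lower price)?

For a small subsidy around the equilibrium, the benefit split depends on the relative slopes, which at a point are proportional to the elasticities.
Buyer share = εs/(εs + |εd|) = 3.2/(3.2 + 1.6) = 2/3; seller share = |εd|/(εs + |εd|) = 1/3.

Consumer share = 2/3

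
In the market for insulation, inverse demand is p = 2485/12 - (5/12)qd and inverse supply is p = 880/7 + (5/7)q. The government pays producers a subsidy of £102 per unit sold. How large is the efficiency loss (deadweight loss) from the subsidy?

Pre-subsidy: 2485/12 - (5/12)q = 880/7 + (5/7)q gives q* = 1367/19 and p* = 3365/19.
With the subsidy, sellers receive ps = pb + 102 for each unit, where pb is the price buyers pay.
On the curves, pb = 2485/12 - (5/12)q and ps = 880/7 + (5/7)q; the wedge ps − pb = 102 gives 880/7 + (5/7)q − (2485/12 - (5/12)q) = 102, so q' = 15403/95.
Then pb = 2485/12 − (5/12)·(15403/95) = 2651/19 and ps = 880/7 + (5/7)·(15403/95) = 4589/19.
The subsidy expands output by 15403/95 − 1367/19 = 8568/95 past the efficient level; on those units the gap between marginal cost and willingness to pay runs from 0 up to 102.
DWL = ½ × 102 × 8568/95 = 436968/95.

Deadweight loss = 436968/95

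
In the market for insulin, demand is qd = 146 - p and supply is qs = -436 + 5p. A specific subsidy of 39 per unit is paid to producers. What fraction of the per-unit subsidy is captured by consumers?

Consumer share = 5/6

Pre-subsidy: 146 - p = -436 + 5p gives p* = 97, q* = 49.
With the subsidy, sellers receive ps = pb + 39 for each unit, where pb is the price buyers pay.
Supply in terms of pb becomes qs = -436 + 5(pb + 39) = -241 + 5pb. Setting this equal to demand: 146 - pb = -241 + 5pb, so pb = 64.5.
Sellers receive ps = 64.5 + 39 = 103.5; q' = 146 − 1·64.5 = 81.5.
Buyers' price falls by p* − pb = 97 − 64.5 = 32.5; sellers' price rises by ps − p* = 103.5 − 97 = 6.5.
So consumers capture 32.5/39 = 5/6 of each unit of subsidy.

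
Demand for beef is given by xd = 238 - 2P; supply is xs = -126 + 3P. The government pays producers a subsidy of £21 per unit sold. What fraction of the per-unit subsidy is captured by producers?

Pre-subsidy: 238 - 2P = -126 + 3P gives P* = 72.8, x* = 92.4.
With the subsidy, sellers receive Ps = Pb + 21 for each unit, where Pb is the price buyers pay.
Supply in terms of Pb becomes xs = -126 + 3(Pb + 21) = -63 + 3Pb. Setting this equal to demand: 238 - 2Pb = -63 + 3Pb, so Pb = 60.2.
Sellers receive Ps = 60.2 + 21 = 81.2; x' = 238 − 2·60.2 = 117.6.
Buyers' price falls by P* − Pb = 72.8 − 60.2 = 12.6; sellers' price rises by Ps − P* = 81.2 − 72.8 = 8.4.
So producers capture 8.4/21 = 0.4 of each unit of subsidy.

Producer share = 0.4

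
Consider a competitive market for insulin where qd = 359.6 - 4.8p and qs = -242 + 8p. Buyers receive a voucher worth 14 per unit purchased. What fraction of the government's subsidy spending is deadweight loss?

DWL / government spending = 21/176

Pre-subsidy: 359.6 - 4.8p = -242 + 8p gives p* = 47, q* = 134.
With the rebate, buyers effectively pay pb = ps − 14, where ps is the price sellers receive.
Demand in terms of ps becomes qd = 359.6 − 4.8(ps − 14) = 426.8 - 4.8ps. Setting this equal to supply: 426.8 - 4.8ps = -242 + 8ps, so ps = 52.25.
Buyers pay pb = 52.25 − 14 = 38.25; q' = -242 + 8·52.25 = 176.
ΔCS = ½(134 + 176)(47 − 38.25) = 1356.25; ΔPS = ½(134 + 176)(52.25 − 47) = 813.75.
Government spending = 14 × 176 = 2464.
DWL = ½ × 14 × (176 − 134) = 294; fraction = 294 / 2464 = 21/176.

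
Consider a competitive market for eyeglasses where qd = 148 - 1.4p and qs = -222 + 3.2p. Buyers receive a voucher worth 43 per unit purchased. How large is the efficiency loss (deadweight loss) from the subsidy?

Pre-subsidy: 148 - 1.4p = -222 + 3.2p gives p* = 1850/23, q* = 814/23.
With the rebate, buyers effectively pay pb = ps − 43, where ps is the price sellers receive.
Demand in terms of ps becomes qd = 148 − 1.4(ps − 43) = 208.2 - 1.4ps. Setting this equal to supply: 208.2 - 1.4ps = -222 + 3.2ps, so ps = 2151/23.
Buyers pay pb = 2151/23 − 43 = 1162/23; q' = -222 + 3.2·(2151/23) = 8886/115.
The subsidy expands output by 8886/115 − 814/23 = 4816/115 past the efficient level; on those units the gap between marginal cost and willingness to pay runs from 0 up to 43.
DWL = ½ × 43 × 4816/115 = 103544/115.

Deadweight loss = 103544/115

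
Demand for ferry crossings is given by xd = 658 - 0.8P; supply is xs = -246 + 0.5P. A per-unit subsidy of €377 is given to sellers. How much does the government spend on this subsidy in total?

Pre-subsidy: 658 - 0.8P = -246 + 0.5P gives P* = 9040/13, x* = 1322/13.
With the subsidy, sellers receive Ps = Pb + 377 for each unit, where Pb is the price buyers pay.
Supply in terms of Pb becomes xs = -246 + 0.5(Pb + 377) = -57.5 + 0.5Pb. Setting this equal to demand: 658 - 0.8Pb = -57.5 + 0.5Pb, so Pb = 7155/13.
Sellers receive Ps = 7155/13 + 377 = 12056/13; x' = 658 − 0.8·(7155/13) = 2830/13.
Government outlay = subsidy × quantity = 377 × 2830/13 = 82070.

Government cost = €82070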